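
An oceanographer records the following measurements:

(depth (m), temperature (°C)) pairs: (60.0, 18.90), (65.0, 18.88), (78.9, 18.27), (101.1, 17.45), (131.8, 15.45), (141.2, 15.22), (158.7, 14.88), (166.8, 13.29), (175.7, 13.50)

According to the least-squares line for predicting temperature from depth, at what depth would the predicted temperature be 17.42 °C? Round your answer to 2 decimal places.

95.07

n = 9, Σx = 1079.2, Σy = 145.84, Σxy = 16702.45, Σx² = 145458.52
Sxx = Σx² − (Σx)²/n = 145458.52 − 129408.071111 = 16050.448889
Sxy = Σxy − (Σx)(Σy)/n = 16702.45 − 17487.836444 = -785.386444
b = Sxy/Sxx = -785.386444/16050.448889 = -0.048932
a = ȳ − b·x̄ = 16.204444 − (-0.048932)·119.911111 = 22.071979
Set a + b·x = 17.42: x = (17.42 − 22.071979) / (-0.048932) = 95.069567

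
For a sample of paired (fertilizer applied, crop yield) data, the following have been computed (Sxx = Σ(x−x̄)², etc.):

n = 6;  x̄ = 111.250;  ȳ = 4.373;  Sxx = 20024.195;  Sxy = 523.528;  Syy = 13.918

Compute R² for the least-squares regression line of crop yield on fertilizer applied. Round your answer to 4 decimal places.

0.9834

R² = Sxy²/(Sxx·Syy) = (523.528)²/(20024.195·13.918) = 0.983440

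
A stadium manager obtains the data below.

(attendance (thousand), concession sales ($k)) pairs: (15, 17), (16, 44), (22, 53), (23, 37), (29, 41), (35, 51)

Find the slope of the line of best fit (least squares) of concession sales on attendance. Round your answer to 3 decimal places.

0.955

n = 6, Σx = 140, Σy = 243, Σxy = 5950, Σx² = 3560
Sxx = Σx² − (Σx)²/n = 3560 − 3266.666667 = 293.333333
Sxy = Σxy − (Σx)(Σy)/n = 5950 − 5670 = 280
b = Sxy/Sxx = 280/293.333333 = 0.954545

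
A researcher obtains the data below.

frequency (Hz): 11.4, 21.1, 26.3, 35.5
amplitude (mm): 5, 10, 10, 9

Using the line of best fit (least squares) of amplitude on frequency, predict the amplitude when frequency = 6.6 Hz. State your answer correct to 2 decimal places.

n = 4, Σx = 94.3, Σy = 34, Σxy = 850.5, Σx² = 2527.11
Sxx = Σx² − (Σx)²/n = 2527.11 − 2223.1225 = 303.9875
Sxy = Σxy − (Σx)(Σy)/n = 850.5 − 801.55 = 48.95
b = Sxy/Sxx = 48.95/303.9875 = 0.161026
a = ȳ − b·x̄ = 8.5 − 0.161026·23.575 = 4.703804
ŷ(6.6) = a + b·6.6 = 4.703804 + 0.161026·6.6 = 5.766578

5.77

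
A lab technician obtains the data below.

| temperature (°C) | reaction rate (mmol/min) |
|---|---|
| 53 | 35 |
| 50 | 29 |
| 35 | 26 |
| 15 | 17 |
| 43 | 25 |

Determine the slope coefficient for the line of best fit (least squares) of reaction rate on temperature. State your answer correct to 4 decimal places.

0.4007

n = 5, Σx = 196, Σy = 132, Σxy = 5545, Σx² = 8608
Sxx = Σx² − (Σx)²/n = 8608 − 7683.2 = 924.8
Sxy = Σxy − (Σx)(Σy)/n = 5545 − 5174.4 = 370.6
b = Sxy/Sxx = 370.6/924.8 = 0.400735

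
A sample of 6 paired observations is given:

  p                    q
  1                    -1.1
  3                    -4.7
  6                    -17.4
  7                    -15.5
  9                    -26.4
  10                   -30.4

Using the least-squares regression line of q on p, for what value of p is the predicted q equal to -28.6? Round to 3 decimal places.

9.869

n = 6, Σx = 36, Σy = -95.5, Σxy = -769.7, Σx² = 276
Sxx = Σx² − (Σx)²/n = 276 − 216 = 60
Sxy = Σxy − (Σx)(Σy)/n = -769.7 − (-573) = -196.7
b = Sxy/Sxx = -196.7/60 = -3.278333
a = ȳ − b·x̄ = -15.916667 − (-3.278333)·6 = 3.753333
Set a + b·x = -28.6: x = (-28.6 − 3.753333) / (-3.278333) = 9.868836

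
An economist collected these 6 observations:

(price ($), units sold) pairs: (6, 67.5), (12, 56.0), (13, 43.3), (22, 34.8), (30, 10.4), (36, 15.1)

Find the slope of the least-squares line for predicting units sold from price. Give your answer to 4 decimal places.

n = 6, Σx = 119, Σy = 227.1, Σxy = 3261.1, Σx² = 3029
Sxx = Σx² − (Σx)²/n = 3029 − 2360.166667 = 668.833333
Sxy = Σxy − (Σx)(Σy)/n = 3261.1 − 4504.15 = -1243.05
b = Sxy/Sxx = -1243.05/668.833333 = -1.858535

-1.8585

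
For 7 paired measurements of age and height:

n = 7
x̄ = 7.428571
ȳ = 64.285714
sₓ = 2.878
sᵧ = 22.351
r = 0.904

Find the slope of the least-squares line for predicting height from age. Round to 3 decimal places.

b = r · sᵧ/sₓ = 0.904 · 22.351/2.878 = 7.020606

7.021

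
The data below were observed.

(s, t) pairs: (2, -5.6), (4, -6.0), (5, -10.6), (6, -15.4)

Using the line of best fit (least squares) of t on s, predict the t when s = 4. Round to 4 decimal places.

n = 4, Σx = 17, Σy = -37.6, Σxy = -180.6, Σx² = 81
Sxx = Σx² − (Σx)²/n = 81 − 72.25 = 8.75
Sxy = Σxy − (Σx)(Σy)/n = -180.6 − (-159.8) = -20.8
b = Sxy/Sxx = -20.8/8.75 = -2.377143
a = ȳ − b·x̄ = -9.4 − (-2.377143)·4.25 = 0.702857
ŷ(4) = a + b·4 = 0.702857 + (-2.377143)·4 = -8.805714

-8.8057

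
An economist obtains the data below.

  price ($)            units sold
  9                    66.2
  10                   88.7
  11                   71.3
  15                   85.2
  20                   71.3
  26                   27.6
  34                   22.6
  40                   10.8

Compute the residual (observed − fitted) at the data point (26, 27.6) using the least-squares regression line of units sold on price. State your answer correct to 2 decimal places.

n = 8, Σx = 165, Σy = 443.7, Σxy = 6889.1, Σx² = 4359
Sxx = Σx² − (Σx)²/n = 4359 − 3403.125 = 955.875
Sxy = Σxy − (Σx)(Σy)/n = 6889.1 − 9151.3125 = -2262.2125
b = Sxy/Sxx = -2262.2125/955.875 = -2.366641
a = ȳ − b·x̄ = 55.4625 − (-2.366641)·20.625 = 104.274461
ŷ(26) = 104.274461 + (-2.366641)·26 = 42.741807
residual = y − ŷ = 27.6 − 42.741807 = -15.141807

-15.14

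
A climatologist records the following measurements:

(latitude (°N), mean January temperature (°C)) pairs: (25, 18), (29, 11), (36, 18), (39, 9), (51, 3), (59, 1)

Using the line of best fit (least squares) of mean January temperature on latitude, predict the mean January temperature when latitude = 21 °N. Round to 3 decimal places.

19.140

n = 6, Σx = 239, Σy = 60, Σxy = 1980, Σx² = 10365
Sxx = Σx² − (Σx)²/n = 10365 − 9520.166667 = 844.833333
Sxy = Σxy − (Σx)(Σy)/n = 1980 − 2390 = -410
b = Sxy/Sxx = -410/844.833333 = -0.485303
a = ȳ − b·x̄ = 10 − (-0.485303)·39.833333 = 29.331229
ŷ(21) = a + b·21 = 29.331229 + (-0.485303)·21 = 19.139870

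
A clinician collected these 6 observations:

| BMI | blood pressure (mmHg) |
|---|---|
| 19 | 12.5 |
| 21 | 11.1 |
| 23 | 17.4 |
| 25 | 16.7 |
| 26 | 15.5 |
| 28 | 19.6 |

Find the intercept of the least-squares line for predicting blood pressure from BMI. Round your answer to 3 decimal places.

n = 6, Σx = 142, Σy = 92.8, Σxy = 2240.1, Σx² = 3416
Sxx = Σx² − (Σx)²/n = 3416 − 3360.666667 = 55.333333
Sxy = Σxy − (Σx)(Σy)/n = 2240.1 − 2196.266667 = 43.833333
b = Sxy/Sxx = 43.833333/55.333333 = 0.792169
a = ȳ − b·x̄ = 15.466667 − 0.792169·23.666667 = -3.281325

-3.281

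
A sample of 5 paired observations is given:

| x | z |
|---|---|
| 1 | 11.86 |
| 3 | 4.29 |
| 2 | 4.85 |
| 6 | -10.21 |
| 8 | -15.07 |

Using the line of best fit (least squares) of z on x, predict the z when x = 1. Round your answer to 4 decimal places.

n = 5, Σx = 20, Σy = -4.28, Σxy = -147.39, Σx² = 114
Sxx = Σx² − (Σx)²/n = 114 − 80 = 34
Sxy = Σxy − (Σx)(Σy)/n = -147.39 − (-17.12) = -130.27
b = Sxy/Sxx = -130.27/34 = -3.831471
a = ȳ − b·x̄ = -0.856 − (-3.831471)·4 = 14.469882
ŷ(1) = a + b·1 = 14.469882 + (-3.831471)·1 = 10.638412

10.6384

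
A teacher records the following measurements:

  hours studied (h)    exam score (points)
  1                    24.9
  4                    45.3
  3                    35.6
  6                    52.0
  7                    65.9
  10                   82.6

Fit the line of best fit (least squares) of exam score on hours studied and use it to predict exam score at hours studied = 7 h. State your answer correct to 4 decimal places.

62.9390

n = 6, Σx = 31, Σy = 306.3, Σxy = 1912.2, Σx² = 211
Sxx = Σx² − (Σx)²/n = 211 − 160.166667 = 50.833333
Sxy = Σxy − (Σx)(Σy)/n = 1912.2 − 1582.55 = 329.65
b = Sxy/Sxx = 329.65/50.833333 = 6.484918
a = ȳ − b·x̄ = 51.05 − 6.484918·5.166667 = 17.544590
ŷ(7) = a + b·7 = 17.544590 + 6.484918·7 = 62.939016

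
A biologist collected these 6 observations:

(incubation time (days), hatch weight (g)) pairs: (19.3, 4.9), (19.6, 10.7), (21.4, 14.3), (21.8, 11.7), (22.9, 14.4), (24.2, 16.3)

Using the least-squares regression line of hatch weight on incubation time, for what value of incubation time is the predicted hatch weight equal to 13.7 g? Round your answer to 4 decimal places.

22.4303

n = 6, Σx = 129.2, Σy = 72.3, Σxy = 1589.59, Σx² = 2799.9
Sxx = Σx² − (Σx)²/n = 2799.9 − 2782.106667 = 17.793333
Sxy = Σxy − (Σx)(Σy)/n = 1589.59 − 1556.86 = 32.73
b = Sxy/Sxx = 32.73/17.793333 = 1.839453
a = ȳ − b·x̄ = 12.05 − 1.839453·21.533333 = -27.559554
Set a + b·x = 13.7: x = (13.7 − (-27.559554)) / 1.839453 = 22.430339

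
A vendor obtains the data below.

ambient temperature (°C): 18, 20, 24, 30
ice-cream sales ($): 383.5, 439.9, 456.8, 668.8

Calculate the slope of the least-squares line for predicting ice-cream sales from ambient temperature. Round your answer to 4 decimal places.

n = 4, Σx = 92, Σy = 1949, Σxy = 46728.2, Σx² = 2200
Sxx = Σx² − (Σx)²/n = 2200 − 2116 = 84
Sxy = Σxy − (Σx)(Σy)/n = 46728.2 − 44827 = 1901.2
b = Sxy/Sxx = 1901.2/84 = 22.633333

22.6333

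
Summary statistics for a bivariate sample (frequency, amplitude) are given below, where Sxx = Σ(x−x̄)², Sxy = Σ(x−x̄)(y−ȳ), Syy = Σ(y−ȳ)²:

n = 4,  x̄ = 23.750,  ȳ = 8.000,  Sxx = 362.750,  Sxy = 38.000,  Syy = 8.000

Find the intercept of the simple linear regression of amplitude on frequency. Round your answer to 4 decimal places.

5.5121

b = Sxy/Sxx = 38/362.75 = 0.104755
a = ȳ − b·x̄ = 8 − 0.104755·23.75 = 5.512061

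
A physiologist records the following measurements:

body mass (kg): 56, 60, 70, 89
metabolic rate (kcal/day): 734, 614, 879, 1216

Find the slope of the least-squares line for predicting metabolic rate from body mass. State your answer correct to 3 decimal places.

16.891

n = 4, Σx = 275, Σy = 3443, Σxy = 247698, Σx² = 19557
Sxx = Σx² − (Σx)²/n = 19557 − 18906.25 = 650.75
Sxy = Σxy − (Σx)(Σy)/n = 247698 − 236706.25 = 10991.75
b = Sxy/Sxx = 10991.75/650.75 = 16.890895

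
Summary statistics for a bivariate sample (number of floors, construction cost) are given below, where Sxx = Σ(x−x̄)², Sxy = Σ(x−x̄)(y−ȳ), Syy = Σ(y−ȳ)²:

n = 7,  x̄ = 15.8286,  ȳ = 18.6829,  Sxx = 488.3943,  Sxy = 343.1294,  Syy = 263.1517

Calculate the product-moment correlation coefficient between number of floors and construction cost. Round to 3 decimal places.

r = Sxy/√(Sxx·Syy) = 343.1294/√(128521.790315) = 343.1294/358.499359 = 0.957127

0.957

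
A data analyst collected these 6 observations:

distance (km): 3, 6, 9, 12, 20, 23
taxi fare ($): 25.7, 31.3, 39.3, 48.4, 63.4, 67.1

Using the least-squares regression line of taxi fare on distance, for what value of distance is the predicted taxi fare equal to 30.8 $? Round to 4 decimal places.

n = 6, Σx = 73, Σy = 275.2, Σxy = 4010.7, Σx² = 1199
Sxx = Σx² − (Σx)²/n = 1199 − 888.166667 = 310.833333
Sxy = Σxy − (Σx)(Σy)/n = 4010.7 − 3348.266667 = 662.433333
b = Sxy/Sxx = 662.433333/310.833333 = 2.131153
a = ȳ − b·x̄ = 45.866667 − 2.131153·12.166667 = 19.937641
Set a + b·x = 30.8: x = (30.8 − 19.937641) / 2.131153 = 5.096941

5.0969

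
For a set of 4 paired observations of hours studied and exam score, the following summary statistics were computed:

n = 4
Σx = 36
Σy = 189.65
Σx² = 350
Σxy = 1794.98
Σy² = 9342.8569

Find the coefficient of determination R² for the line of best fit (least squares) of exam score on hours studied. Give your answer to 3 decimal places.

Sxx = Σx² − (Σx)²/n = 350 − 324 = 26
Sxy = Σxy − (Σx)(Σy)/n = 1794.98 − 1706.85 = 88.13
Syy = Σy² − (Σy)²/n = 9342.8569 − 8991.780625 = 351.076275
R² = Sxy²/(Sxx·Syy) = (88.13)²/(26·351.076275) = 0.850889

0.851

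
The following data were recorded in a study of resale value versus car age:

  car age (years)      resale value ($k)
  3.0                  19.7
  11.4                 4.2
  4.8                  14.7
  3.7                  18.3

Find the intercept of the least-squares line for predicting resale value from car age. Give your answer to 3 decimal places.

n = 4, Σx = 22.9, Σy = 56.9, Σxy = 245.25, Σx² = 175.69
Sxx = Σx² − (Σx)²/n = 175.69 − 131.1025 = 44.5875
Sxy = Σxy − (Σx)(Σy)/n = 245.25 − 325.7525 = -80.5025
b = Sxy/Sxx = -80.5025/44.5875 = -1.805495
a = ȳ − b·x̄ = 14.225 − (-1.805495)·5.725 = 24.561458

24.561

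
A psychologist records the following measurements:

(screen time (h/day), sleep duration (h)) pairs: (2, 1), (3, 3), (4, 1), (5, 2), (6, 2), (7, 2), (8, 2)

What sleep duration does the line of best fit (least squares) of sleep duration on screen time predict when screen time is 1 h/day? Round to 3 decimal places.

1.571

n = 7, Σx = 35, Σy = 13, Σxy = 67, Σx² = 203
Sxx = Σx² − (Σx)²/n = 203 − 175 = 28
Sxy = Σxy − (Σx)(Σy)/n = 67 − 65 = 2
b = Sxy/Sxx = 2/28 = 0.071429
a = ȳ − b·x̄ = 1.857143 − 0.071429·5 = 1.5
ŷ(1) = a + b·1 = 1.5 + 0.071429·1 = 1.571429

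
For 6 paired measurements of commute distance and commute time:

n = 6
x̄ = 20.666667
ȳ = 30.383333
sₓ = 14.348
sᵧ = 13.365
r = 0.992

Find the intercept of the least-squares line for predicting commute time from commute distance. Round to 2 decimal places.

11.29

b = r · sᵧ/sₓ = 0.992 · 13.365/14.348 = 0.924037
a = ȳ − b·x̄ = 30.383333 − 0.924037·20.666667 = 11.286572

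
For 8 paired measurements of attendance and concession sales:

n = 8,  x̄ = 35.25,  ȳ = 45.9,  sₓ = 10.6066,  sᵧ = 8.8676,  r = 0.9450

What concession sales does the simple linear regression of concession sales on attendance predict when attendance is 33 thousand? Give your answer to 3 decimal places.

44.122

b = r · sᵧ/sₓ = 0.945 · 8.8676/10.6066 = 0.790063
a = ȳ − b·x̄ = 45.9 − 0.790063·35.25 = 18.050280
ŷ(33) = a + b·33 = 18.050280 + 0.790063·33 = 44.122358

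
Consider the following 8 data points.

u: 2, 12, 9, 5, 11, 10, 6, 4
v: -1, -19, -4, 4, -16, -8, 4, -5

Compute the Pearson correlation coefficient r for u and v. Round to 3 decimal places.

-0.774

n = 8, Σx = 59, Σy = -45, Σxy = -498, Σx² = 527, Σy² = 755
Sxx = Σx² − (Σx)²/n = 527 − 435.125 = 91.875
Sxy = Σxy − (Σx)(Σy)/n = -498 − (-331.875) = -166.125
Syy = Σy² − (Σy)²/n = 755 − 253.125 = 501.875
r = Sxy/√(Sxx·Syy) = -166.125/√(46109.765625) = -166.125/214.731846 = -0.773639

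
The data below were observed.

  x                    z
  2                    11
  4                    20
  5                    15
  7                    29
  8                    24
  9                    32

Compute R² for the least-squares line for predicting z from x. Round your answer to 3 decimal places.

n = 6, Σx = 35, Σy = 131, Σxy = 860, Σx² = 239, Σy² = 3187
Sxx = Σx² − (Σx)²/n = 239 − 204.166667 = 34.833333
Sxy = Σxy − (Σx)(Σy)/n = 860 − 764.166667 = 95.833333
Syy = Σy² − (Σy)²/n = 3187 − 2860.166667 = 326.833333
R² = Sxy²/(Sxx·Syy) = (95.833333)²/(34.833333·326.833333) = 0.806700

0.807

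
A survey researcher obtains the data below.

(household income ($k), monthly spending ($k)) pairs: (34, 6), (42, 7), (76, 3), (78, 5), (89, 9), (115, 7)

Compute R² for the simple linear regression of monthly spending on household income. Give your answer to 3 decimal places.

0.022

n = 6, Σx = 434, Σy = 37, Σxy = 2722, Σx² = 35926, Σy² = 249
Sxx = Σx² − (Σx)²/n = 35926 − 31392.666667 = 4533.333333
Sxy = Σxy − (Σx)(Σy)/n = 2722 − 2676.333333 = 45.666667
Syy = Σy² − (Σy)²/n = 249 − 228.166667 = 20.833333
R² = Sxy²/(Sxx·Syy) = (45.666667)²/(4533.333333·20.833333) = 0.022081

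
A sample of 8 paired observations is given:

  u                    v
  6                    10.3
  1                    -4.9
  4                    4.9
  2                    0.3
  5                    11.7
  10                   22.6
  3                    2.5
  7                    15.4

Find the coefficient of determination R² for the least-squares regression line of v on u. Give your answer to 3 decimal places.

0.971

n = 8, Σx = 38, Σy = 62.8, Σxy = 476.9, Σx² = 240, Σy² = 1045.26
Sxx = Σx² − (Σx)²/n = 240 − 180.5 = 59.5
Sxy = Σxy − (Σx)(Σy)/n = 476.9 − 298.3 = 178.6
Syy = Σy² − (Σy)²/n = 1045.26 − 492.98 = 552.28
R² = Sxy²/(Sxx·Syy) = (178.6)²/(59.5·552.28) = 0.970704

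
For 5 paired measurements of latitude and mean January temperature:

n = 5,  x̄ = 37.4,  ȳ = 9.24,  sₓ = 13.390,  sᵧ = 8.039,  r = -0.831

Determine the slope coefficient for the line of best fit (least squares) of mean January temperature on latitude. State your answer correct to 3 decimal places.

-0.499

b = r · sᵧ/sₓ = -0.831 · 8.039/13.39 = -0.498910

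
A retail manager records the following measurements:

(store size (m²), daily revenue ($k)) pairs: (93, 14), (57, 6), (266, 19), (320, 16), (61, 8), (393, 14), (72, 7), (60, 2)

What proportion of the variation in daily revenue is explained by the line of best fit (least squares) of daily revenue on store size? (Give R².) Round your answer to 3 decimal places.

0.562

n = 8, Σx = 1322, Σy = 86, Σxy = 18432, Σx² = 352008, Σy² = 1162
Sxx = Σx² − (Σx)²/n = 352008 − 218460.5 = 133547.5
Sxy = Σxy − (Σx)(Σy)/n = 18432 − 14211.5 = 4220.5
Syy = Σy² − (Σy)²/n = 1162 − 924.5 = 237.5
R² = Sxy²/(Sxx·Syy) = (4220.5)²/(133547.5·237.5) = 0.561602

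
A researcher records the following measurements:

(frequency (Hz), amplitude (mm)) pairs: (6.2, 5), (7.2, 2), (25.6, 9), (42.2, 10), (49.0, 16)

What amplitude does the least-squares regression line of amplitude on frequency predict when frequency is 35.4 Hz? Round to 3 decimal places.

n = 5, Σx = 130.2, Σy = 42, Σxy = 1481.8, Σx² = 4927.48
Sxx = Σx² − (Σx)²/n = 4927.48 − 3390.408 = 1537.072
Sxy = Σxy − (Σx)(Σy)/n = 1481.8 − 1093.68 = 388.12
b = Sxy/Sxx = 388.12/1537.072 = 0.252506
a = ȳ − b·x̄ = 8.4 − 0.252506·26.04 = 1.824742
ŷ(35.4) = a + b·35.4 = 1.824742 + 0.252506·35.4 = 10.763457

10.763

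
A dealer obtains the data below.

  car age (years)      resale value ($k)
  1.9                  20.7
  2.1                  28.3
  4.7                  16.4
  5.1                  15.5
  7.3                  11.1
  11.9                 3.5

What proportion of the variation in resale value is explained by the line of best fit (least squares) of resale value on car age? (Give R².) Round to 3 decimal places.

0.886

n = 6, Σx = 33, Σy = 95.5, Σxy = 377.57, Σx² = 251.02, Σy² = 1874.05
Sxx = Σx² − (Σx)²/n = 251.02 − 181.5 = 69.52
Sxy = Σxy − (Σx)(Σy)/n = 377.57 − 525.25 = -147.68
Syy = Σy² − (Σy)²/n = 1874.05 − 1520.041667 = 354.008333
R² = Sxy²/(Sxx·Syy) = (-147.68)²/(69.52·354.008333) = 0.886176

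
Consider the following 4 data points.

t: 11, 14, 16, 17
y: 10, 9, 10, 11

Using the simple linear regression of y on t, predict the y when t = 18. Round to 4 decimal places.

n = 4, Σx = 58, Σy = 40, Σxy = 583, Σx² = 862
Sxx = Σx² − (Σx)²/n = 862 − 841 = 21
Sxy = Σxy − (Σx)(Σy)/n = 583 − 580 = 3
b = Sxy/Sxx = 3/21 = 0.142857
a = ȳ − b·x̄ = 10 − 0.142857·14.5 = 7.928571
ŷ(18) = a + b·18 = 7.928571 + 0.142857·18 = 10.5

10.5000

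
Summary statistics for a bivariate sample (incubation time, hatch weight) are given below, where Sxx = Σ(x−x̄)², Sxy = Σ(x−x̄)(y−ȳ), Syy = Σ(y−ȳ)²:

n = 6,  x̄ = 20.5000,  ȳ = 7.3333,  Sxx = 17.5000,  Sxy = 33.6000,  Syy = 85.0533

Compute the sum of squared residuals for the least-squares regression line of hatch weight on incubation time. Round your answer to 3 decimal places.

20.541

b = Sxy/Sxx = 33.6/17.5 = 1.92
SSE = Syy − b·Sxy = 85.0533 − 1.92·33.6 = 20.5413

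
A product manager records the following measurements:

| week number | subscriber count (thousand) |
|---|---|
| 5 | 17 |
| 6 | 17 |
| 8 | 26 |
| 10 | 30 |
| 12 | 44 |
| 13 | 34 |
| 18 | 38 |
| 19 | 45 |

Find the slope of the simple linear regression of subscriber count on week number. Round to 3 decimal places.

n = 8, Σx = 91, Σy = 251, Σxy = 3204, Σx² = 1223
Sxx = Σx² − (Σx)²/n = 1223 − 1035.125 = 187.875
Sxy = Σxy − (Σx)(Σy)/n = 3204 − 2855.125 = 348.875
b = Sxy/Sxx = 348.875/187.875 = 1.856953

1.857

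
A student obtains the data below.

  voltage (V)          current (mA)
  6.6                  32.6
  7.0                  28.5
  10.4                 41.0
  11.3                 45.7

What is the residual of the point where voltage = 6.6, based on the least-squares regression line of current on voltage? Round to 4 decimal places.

n = 4, Σx = 35.3, Σy = 147.8, Σxy = 1357.47, Σx² = 328.41
Sxx = Σx² − (Σx)²/n = 328.41 − 311.5225 = 16.8875
Sxy = Σxy − (Σx)(Σy)/n = 1357.47 − 1304.335 = 53.135
b = Sxy/Sxx = 53.135/16.8875 = 3.146410
a = ȳ − b·x̄ = 36.95 − 3.146410·8.825 = 9.182931
ŷ(6.6) = 9.182931 + 3.146410·6.6 = 29.949238
residual = y − ŷ = 32.6 − 29.949238 = 2.650762

2.6508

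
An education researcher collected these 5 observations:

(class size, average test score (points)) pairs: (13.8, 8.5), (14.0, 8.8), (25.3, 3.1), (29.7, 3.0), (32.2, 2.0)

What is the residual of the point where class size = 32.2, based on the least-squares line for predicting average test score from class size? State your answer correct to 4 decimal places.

n = 5, Σx = 115, Σy = 25.4, Σxy = 472.43, Σx² = 2945.46
Sxx = Σx² − (Σx)²/n = 2945.46 − 2645 = 300.46
Sxy = Σxy − (Σx)(Σy)/n = 472.43 − 584.2 = -111.77
b = Sxy/Sxx = -111.77/300.46 = -0.371996
a = ȳ − b·x̄ = 5.08 − (-0.371996)·23 = 13.635914
ŷ(32.2) = 13.635914 + (-0.371996)·32.2 = 1.657634
residual = y − ŷ = 2.0 − 1.657634 = 0.342366

0.3424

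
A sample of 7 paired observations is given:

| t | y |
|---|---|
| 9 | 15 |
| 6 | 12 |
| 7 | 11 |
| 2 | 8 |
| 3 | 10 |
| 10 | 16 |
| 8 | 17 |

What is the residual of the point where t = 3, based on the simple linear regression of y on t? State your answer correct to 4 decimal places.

n = 7, Σx = 45, Σy = 89, Σxy = 626, Σx² = 343
Sxx = Σx² − (Σx)²/n = 343 − 289.285714 = 53.714286
Sxy = Σxy − (Σx)(Σy)/n = 626 − 572.142857 = 53.857143
b = Sxy/Sxx = 53.857143/53.714286 = 1.002660
a = ȳ − b·x̄ = 12.714286 − 1.002660·6.428571 = 6.268617
ŷ(3) = 6.268617 + 1.002660·3 = 9.276596
residual = y − ŷ = 10 − 9.276596 = 0.723404

0.7234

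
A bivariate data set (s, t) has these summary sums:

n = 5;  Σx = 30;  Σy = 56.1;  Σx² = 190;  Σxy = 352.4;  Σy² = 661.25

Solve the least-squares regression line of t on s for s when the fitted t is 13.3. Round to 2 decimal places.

Sxx = Σx² − (Σx)²/n = 190 − 180 = 10
Sxy = Σxy − (Σx)(Σy)/n = 352.4 − 336.6 = 15.8
b = Sxy/Sxx = 15.8/10 = 1.58
a = ȳ − b·x̄ = 11.22 − 1.58·6 = 1.74
Set a + b·x = 13.3: x = (13.3 − 1.74) / 1.58 = 7.316456

7.32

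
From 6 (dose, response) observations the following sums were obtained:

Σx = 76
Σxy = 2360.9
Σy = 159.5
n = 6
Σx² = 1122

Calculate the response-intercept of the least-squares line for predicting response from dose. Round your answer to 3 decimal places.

Sxx = Σx² − (Σx)²/n = 1122 − 962.666667 = 159.333333
Sxy = Σxy − (Σx)(Σy)/n = 2360.9 − 2020.333333 = 340.566667
b = Sxy/Sxx = 340.566667/159.333333 = 2.137448
a = ȳ − b·x̄ = 26.583333 − 2.137448·12.666667 = -0.491004

-0.491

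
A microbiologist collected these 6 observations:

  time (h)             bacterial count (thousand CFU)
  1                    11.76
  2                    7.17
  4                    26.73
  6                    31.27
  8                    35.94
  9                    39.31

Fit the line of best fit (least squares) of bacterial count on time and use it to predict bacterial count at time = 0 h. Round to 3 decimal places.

6.032

n = 6, Σx = 30, Σy = 152.18, Σxy = 961.95, Σx² = 202
Sxx = Σx² − (Σx)²/n = 202 − 150 = 52
Sxy = Σxy − (Σx)(Σy)/n = 961.95 − 760.9 = 201.05
b = Sxy/Sxx = 201.05/52 = 3.866346
a = ȳ − b·x̄ = 25.363333 − 3.866346·5 = 6.031603
ŷ(0) = a + b·0 = 6.031603 + 3.866346·0 = 6.031603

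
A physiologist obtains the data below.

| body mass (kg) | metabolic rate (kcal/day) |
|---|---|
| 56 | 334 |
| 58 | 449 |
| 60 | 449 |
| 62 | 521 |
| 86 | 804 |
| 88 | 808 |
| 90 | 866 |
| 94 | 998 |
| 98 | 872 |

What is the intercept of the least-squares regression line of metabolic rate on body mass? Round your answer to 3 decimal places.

-351.104

n = 9, Σx = 692, Σy = 6101, Σxy = 501444, Σx² = 55624
Sxx = Σx² − (Σx)²/n = 55624 − 53207.111111 = 2416.888889
Sxy = Σxy − (Σx)(Σy)/n = 501444 − 469099.111111 = 32344.888889
b = Sxy/Sxx = 32344.888889/2416.888889 = 13.382861
a = ȳ − b·x̄ = 677.888889 − 13.382861·76.888889 = -351.104450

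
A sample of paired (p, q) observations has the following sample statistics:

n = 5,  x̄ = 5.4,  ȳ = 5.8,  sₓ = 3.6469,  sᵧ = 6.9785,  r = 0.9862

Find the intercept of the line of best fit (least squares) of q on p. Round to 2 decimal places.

b = r · sᵧ/sₓ = 0.9862 · 6.9785/3.6469 = 1.887136
a = ȳ − b·x̄ = 5.8 − 1.887136·5.4 = -4.390535

-4.39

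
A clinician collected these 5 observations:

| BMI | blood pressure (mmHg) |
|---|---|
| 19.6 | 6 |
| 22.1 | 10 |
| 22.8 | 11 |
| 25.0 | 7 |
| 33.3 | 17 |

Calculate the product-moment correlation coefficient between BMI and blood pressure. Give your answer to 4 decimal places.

0.8579

n = 5, Σx = 122.8, Σy = 51, Σxy = 1330.5, Σx² = 3126.3, Σy² = 595
Sxx = Σx² − (Σx)²/n = 3126.3 − 3015.968 = 110.332
Sxy = Σxy − (Σx)(Σy)/n = 1330.5 − 1252.56 = 77.94
Syy = Σy² − (Σy)²/n = 595 − 520.2 = 74.8
r = Sxy/√(Sxx·Syy) = 77.94/√(8252.8336) = 77.94/90.845108 = 0.857944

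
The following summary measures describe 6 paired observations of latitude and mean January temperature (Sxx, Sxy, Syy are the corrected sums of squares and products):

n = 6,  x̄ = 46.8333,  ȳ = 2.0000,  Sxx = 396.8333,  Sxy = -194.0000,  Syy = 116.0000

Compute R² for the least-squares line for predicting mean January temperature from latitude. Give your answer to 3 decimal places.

R² = Sxy²/(Sxx·Syy) = (-194)²/(396.8333·116) = 0.817593

0.818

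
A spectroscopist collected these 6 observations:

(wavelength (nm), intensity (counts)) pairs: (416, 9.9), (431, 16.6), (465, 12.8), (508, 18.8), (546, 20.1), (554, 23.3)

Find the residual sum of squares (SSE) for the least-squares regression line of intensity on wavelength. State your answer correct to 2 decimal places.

n = 6, Σx = 2920, Σy = 101.5, Σxy = 50658.2, Σx² = 1438138, Σy² = 1837.75
Sxx = Σx² − (Σx)²/n = 1438138 − 1421066.666667 = 17071.333333
Sxy = Σxy − (Σx)(Σy)/n = 50658.2 − 49396.666667 = 1261.533333
Syy = Σy² − (Σy)²/n = 1837.75 − 1717.041667 = 120.708333
b = Sxy/Sxx = 1261.533333/17071.333333 = 0.073898
SSE = Syy − b·Sxy = 120.708333 − 0.073898·1261.533333 = 27.483843

27.48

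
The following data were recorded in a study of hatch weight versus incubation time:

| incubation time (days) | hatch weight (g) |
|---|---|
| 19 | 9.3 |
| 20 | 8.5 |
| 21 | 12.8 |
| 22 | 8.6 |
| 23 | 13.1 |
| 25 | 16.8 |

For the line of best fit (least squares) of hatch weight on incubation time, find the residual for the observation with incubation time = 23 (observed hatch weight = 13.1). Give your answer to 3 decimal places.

n = 6, Σx = 130, Σy = 69.1, Σxy = 1526, Σx² = 2840
Sxx = Σx² − (Σx)²/n = 2840 − 2816.666667 = 23.333333
Sxy = Σxy − (Σx)(Σy)/n = 1526 − 1497.166667 = 28.833333
b = Sxy/Sxx = 28.833333/23.333333 = 1.235714
a = ȳ − b·x̄ = 11.516667 − 1.235714·21.666667 = -15.257143
ŷ(23) = -15.257143 + 1.235714·23 = 13.164286
residual = y − ŷ = 13.1 − 13.164286 = -0.064286

-0.064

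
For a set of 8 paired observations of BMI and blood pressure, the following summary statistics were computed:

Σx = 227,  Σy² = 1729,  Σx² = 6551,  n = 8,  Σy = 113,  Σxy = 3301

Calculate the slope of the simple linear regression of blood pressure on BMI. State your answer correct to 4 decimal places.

0.8612

Sxx = Σx² − (Σx)²/n = 6551 − 6441.125 = 109.875
Sxy = Σxy − (Σx)(Σy)/n = 3301 − 3206.375 = 94.625
b = Sxy/Sxx = 94.625/109.875 = 0.861206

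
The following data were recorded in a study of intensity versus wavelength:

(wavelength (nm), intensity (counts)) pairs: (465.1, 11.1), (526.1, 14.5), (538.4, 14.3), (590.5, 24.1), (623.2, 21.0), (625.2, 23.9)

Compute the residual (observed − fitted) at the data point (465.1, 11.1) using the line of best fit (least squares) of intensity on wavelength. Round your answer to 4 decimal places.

0.7995

n = 6, Σx = 3368.5, Σy = 108.9, Σxy = 62750.71, Σx² = 1910917.31
Sxx = Σx² − (Σx)²/n = 1910917.31 − 1891132.041667 = 19785.268333
Sxy = Σxy − (Σx)(Σy)/n = 62750.71 − 61138.275 = 1612.435
b = Sxy/Sxx = 1612.435/19785.268333 = 0.081497
a = ȳ − b·x̄ = 18.15 − 0.081497·561.416667 = -27.603632
ŷ(465.1) = -27.603632 + 0.081497·465.1 = 10.300505
residual = y − ŷ = 11.1 − 10.300505 = 0.799495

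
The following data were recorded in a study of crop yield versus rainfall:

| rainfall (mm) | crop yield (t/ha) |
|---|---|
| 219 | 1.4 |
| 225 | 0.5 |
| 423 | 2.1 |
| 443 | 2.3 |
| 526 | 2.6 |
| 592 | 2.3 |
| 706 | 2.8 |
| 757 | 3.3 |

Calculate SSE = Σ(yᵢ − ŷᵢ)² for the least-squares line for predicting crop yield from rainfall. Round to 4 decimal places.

n = 8, Σx = 3891, Σy = 17.3, Σxy = 9530.4, Σx² = 2172389, Σy² = 42.69
Sxx = Σx² − (Σx)²/n = 2172389 − 1892485.125 = 279903.875
Sxy = Σxy − (Σx)(Σy)/n = 9530.4 − 8414.2875 = 1116.1125
Syy = Σy² − (Σy)²/n = 42.69 − 37.41125 = 5.27875
b = Sxy/Sxx = 1116.1125/279903.875 = 0.003987
SSE = Syy − b·Sxy = 5.27875 − 0.003987·1116.1125 = 0.828268

0.8283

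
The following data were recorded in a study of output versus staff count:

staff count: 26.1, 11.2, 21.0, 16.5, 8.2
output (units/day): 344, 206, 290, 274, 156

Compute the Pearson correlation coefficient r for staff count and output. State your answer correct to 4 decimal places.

n = 5, Σx = 83, Σy = 1270, Σxy = 23175.8, Σx² = 1587.14, Σy² = 344284
Sxx = Σx² − (Σx)²/n = 1587.14 − 1377.8 = 209.34
Sxy = Σxy − (Σx)(Σy)/n = 23175.8 − 21082 = 2093.8
Syy = Σy² − (Σy)²/n = 344284 − 322580 = 21704
r = Sxy/√(Sxx·Syy) = 2093.8/√(4543515.36) = 2093.8/2131.552336 = 0.982289

0.9823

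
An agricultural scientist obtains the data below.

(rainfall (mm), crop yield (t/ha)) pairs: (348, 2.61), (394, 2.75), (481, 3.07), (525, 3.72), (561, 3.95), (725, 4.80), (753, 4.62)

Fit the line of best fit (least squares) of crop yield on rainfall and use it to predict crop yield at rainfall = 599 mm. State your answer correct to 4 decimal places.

n = 7, Σx = 3787, Σy = 25.52, Σxy = 14596.26, Σx² = 2190681
Sxx = Σx² − (Σx)²/n = 2190681 − 2048767 = 141914
Sxy = Σxy − (Σx)(Σy)/n = 14596.26 − 13806.32 = 789.94
b = Sxy/Sxx = 789.94/141914 = 0.005566
a = ȳ − b·x̄ = 3.645714 − 0.005566·541 = 0.634330
ŷ(599) = a + b·599 = 0.634330 + 0.005566·599 = 3.968561

3.9686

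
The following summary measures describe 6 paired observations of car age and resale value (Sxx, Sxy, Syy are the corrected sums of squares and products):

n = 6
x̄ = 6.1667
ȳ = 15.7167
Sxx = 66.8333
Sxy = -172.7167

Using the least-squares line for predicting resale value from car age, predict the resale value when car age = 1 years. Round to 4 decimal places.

29.0690

b = Sxy/Sxx = -172.7167/66.8333 = -2.584291
a = ȳ − b·x̄ = 15.7167 − (-2.584291)·6.1667 = 31.653248
ŷ(1) = a + b·1 = 31.653248 + (-2.584291)·1 = 29.068957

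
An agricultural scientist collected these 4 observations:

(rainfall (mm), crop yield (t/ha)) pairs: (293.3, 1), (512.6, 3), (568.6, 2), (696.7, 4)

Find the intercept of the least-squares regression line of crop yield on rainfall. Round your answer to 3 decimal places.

-1.015

n = 4, Σx = 2071.2, Σy = 10, Σxy = 5755.1, Σx² = 1157480.5
Sxx = Σx² − (Σx)²/n = 1157480.5 − 1072467.36 = 85013.14
Sxy = Σxy − (Σx)(Σy)/n = 5755.1 − 5178 = 577.1
b = Sxy/Sxx = 577.1/85013.14 = 0.006788
a = ȳ − b·x̄ = 2.5 − 0.006788·517.8 = -1.015014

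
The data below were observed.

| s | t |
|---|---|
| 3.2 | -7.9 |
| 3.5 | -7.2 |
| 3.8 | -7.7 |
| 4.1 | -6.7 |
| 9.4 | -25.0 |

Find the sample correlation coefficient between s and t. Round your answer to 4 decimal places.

-0.9842

n = 5, Σx = 24, Σy = -54.5, Σxy = -342.21, Σx² = 142.1, Σy² = 843.43
Sxx = Σx² − (Σx)²/n = 142.1 − 115.2 = 26.9
Sxy = Σxy − (Σx)(Σy)/n = -342.21 − (-261.6) = -80.61
Syy = Σy² − (Σy)²/n = 843.43 − 594.05 = 249.38
r = Sxy/√(Sxx·Syy) = -80.61/√(6708.322) = -80.61/81.904347 = -0.984197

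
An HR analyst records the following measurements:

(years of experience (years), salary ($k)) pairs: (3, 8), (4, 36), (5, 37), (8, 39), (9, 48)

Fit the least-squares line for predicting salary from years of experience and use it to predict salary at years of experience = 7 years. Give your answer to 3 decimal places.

n = 5, Σx = 29, Σy = 168, Σxy = 1097, Σx² = 195
Sxx = Σx² − (Σx)²/n = 195 − 168.2 = 26.8
Sxy = Σxy − (Σx)(Σy)/n = 1097 − 974.4 = 122.6
b = Sxy/Sxx = 122.6/26.8 = 4.574627
a = ȳ − b·x̄ = 33.6 − 4.574627·5.8 = 7.067164
ŷ(7) = a + b·7 = 7.067164 + 4.574627·7 = 39.089552

39.090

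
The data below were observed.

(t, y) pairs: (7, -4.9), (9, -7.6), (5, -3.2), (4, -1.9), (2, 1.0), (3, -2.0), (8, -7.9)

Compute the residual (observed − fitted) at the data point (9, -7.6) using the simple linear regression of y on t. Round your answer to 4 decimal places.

n = 7, Σx = 38, Σy = -26.5, Σxy = -193.5, Σx² = 248
Sxx = Σx² − (Σx)²/n = 248 − 206.285714 = 41.714286
Sxy = Σxy − (Σx)(Σy)/n = -193.5 − (-143.857143) = -49.642857
b = Sxy/Sxx = -49.642857/41.714286 = -1.190068
a = ȳ − b·x̄ = -3.785714 − (-1.190068)·5.428571 = 2.674658
ŷ(9) = 2.674658 + (-1.190068)·9 = -8.035959
residual = y − ŷ = -7.6 − (-8.035959) = 0.435959

0.4360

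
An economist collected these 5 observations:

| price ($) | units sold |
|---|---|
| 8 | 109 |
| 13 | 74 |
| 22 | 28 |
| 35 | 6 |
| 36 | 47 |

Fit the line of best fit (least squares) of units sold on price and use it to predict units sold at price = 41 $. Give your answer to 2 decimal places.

n = 5, Σx = 114, Σy = 264, Σxy = 4352, Σx² = 3238
Sxx = Σx² − (Σx)²/n = 3238 − 2599.2 = 638.8
Sxy = Σxy − (Σx)(Σy)/n = 4352 − 6019.2 = -1667.2
b = Sxy/Sxx = -1667.2/638.8 = -2.609894
a = ȳ − b·x̄ = 52.8 − (-2.609894)·22.8 = 112.305573
ŷ(41) = a + b·41 = 112.305573 + (-2.609894)·41 = 5.299937

5.30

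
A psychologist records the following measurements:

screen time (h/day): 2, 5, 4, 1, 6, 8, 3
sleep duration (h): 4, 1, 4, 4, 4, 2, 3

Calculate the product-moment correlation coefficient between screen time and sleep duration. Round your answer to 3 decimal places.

-0.520

n = 7, Σx = 29, Σy = 22, Σxy = 82, Σx² = 155, Σy² = 78
Sxx = Σx² − (Σx)²/n = 155 − 120.142857 = 34.857143
Sxy = Σxy − (Σx)(Σy)/n = 82 − 91.142857 = -9.142857
Syy = Σy² − (Σy)²/n = 78 − 69.142857 = 8.857143
r = Sxy/√(Sxx·Syy) = -9.142857/√(308.734694) = -9.142857/17.570848 = -0.520342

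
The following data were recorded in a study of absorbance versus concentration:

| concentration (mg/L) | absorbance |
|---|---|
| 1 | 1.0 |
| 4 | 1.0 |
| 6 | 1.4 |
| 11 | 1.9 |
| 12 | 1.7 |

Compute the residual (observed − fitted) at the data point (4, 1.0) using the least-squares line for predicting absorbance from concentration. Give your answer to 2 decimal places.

n = 5, Σx = 34, Σy = 7, Σxy = 54.7, Σx² = 318
Sxx = Σx² − (Σx)²/n = 318 − 231.2 = 86.8
Sxy = Σxy − (Σx)(Σy)/n = 54.7 − 47.6 = 7.1
b = Sxy/Sxx = 7.1/86.8 = 0.081797
a = ȳ − b·x̄ = 1.4 − 0.081797·6.8 = 0.843779
ŷ(4) = 0.843779 + 0.081797·4 = 1.170968
residual = y − ŷ = 1.0 − 1.170968 = -0.170968

-0.17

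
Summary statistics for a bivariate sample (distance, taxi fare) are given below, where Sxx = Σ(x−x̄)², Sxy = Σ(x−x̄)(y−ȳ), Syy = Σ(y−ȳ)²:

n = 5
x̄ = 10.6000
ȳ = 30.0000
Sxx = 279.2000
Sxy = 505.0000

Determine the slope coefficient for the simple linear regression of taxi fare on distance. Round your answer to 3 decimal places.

b = Sxy/Sxx = 505/279.2 = 1.808739

1.809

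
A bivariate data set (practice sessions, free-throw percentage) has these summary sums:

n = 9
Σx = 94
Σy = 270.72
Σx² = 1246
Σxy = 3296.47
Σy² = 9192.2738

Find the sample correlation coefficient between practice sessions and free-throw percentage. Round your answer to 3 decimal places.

0.891

Sxx = Σx² − (Σx)²/n = 1246 − 981.777778 = 264.222222
Sxy = Σxy − (Σx)(Σy)/n = 3296.47 − 2827.52 = 468.95
Syy = Σy² − (Σy)²/n = 9192.2738 − 8143.2576 = 1049.0162
r = Sxy/√(Sxx·Syy) = 468.95/√(277173.391511) = 468.95/526.472593 = 0.890740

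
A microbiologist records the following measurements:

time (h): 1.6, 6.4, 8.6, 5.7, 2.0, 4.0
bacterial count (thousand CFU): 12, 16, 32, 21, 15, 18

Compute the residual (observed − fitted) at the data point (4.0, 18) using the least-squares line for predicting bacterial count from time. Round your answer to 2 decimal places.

0.59

n = 6, Σx = 28.3, Σy = 114, Σxy = 618.5, Σx² = 169.97
Sxx = Σx² − (Σx)²/n = 169.97 − 133.481667 = 36.488333
Sxy = Σxy − (Σx)(Σy)/n = 618.5 − 537.7 = 80.8
b = Sxy/Sxx = 80.8/36.488333 = 2.214406
a = ȳ − b·x̄ = 19 − 2.214406·4.716667 = 8.555383
ŷ(4.0) = 8.555383 + 2.214406·4 = 17.413009
residual = y − ŷ = 18 − 17.413009 = 0.586991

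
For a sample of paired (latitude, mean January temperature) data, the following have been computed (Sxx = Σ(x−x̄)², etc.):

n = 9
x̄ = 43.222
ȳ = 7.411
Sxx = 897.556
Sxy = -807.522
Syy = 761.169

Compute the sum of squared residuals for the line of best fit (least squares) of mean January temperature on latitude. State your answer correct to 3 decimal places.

b = Sxy/Sxx = -807.522/897.556 = -0.899690
SSE = Syy − b·Sxy = 761.169 − (-0.899690)·(-807.522) = 34.649674

34.650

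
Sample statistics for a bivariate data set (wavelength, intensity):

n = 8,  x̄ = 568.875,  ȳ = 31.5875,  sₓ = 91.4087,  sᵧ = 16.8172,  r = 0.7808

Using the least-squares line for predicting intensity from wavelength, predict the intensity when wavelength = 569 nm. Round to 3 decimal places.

31.605

b = r · sᵧ/sₓ = 0.7808 · 16.8172/91.4087 = 0.143650
a = ȳ − b·x̄ = 31.5875 − 0.143650·568.875 = -50.131456
ŷ(569) = a + b·569 = -50.131456 + 0.143650·569 = 31.605456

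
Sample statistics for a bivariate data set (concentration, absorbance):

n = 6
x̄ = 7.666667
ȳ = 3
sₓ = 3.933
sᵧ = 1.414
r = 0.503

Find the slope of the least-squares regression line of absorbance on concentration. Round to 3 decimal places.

0.181

b = r · sᵧ/sₓ = 0.503 · 1.414/3.933 = 0.180840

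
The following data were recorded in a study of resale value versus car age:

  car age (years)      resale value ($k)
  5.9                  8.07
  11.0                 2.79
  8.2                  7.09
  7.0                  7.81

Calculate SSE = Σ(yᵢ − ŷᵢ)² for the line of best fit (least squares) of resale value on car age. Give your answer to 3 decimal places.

1.406

n = 4, Σx = 32.1, Σy = 25.76, Σxy = 191.111, Σx² = 272.05, Σy² = 184.1732
Sxx = Σx² − (Σx)²/n = 272.05 − 257.6025 = 14.4475
Sxy = Σxy − (Σx)(Σy)/n = 191.111 − 206.724 = -15.613
Syy = Σy² − (Σy)²/n = 184.1732 − 165.8944 = 18.2788
b = Sxy/Sxx = -15.613/14.4475 = -1.080671
SSE = Syy − b·Sxy = 18.2788 − (-1.080671)·(-15.613) = 1.406277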